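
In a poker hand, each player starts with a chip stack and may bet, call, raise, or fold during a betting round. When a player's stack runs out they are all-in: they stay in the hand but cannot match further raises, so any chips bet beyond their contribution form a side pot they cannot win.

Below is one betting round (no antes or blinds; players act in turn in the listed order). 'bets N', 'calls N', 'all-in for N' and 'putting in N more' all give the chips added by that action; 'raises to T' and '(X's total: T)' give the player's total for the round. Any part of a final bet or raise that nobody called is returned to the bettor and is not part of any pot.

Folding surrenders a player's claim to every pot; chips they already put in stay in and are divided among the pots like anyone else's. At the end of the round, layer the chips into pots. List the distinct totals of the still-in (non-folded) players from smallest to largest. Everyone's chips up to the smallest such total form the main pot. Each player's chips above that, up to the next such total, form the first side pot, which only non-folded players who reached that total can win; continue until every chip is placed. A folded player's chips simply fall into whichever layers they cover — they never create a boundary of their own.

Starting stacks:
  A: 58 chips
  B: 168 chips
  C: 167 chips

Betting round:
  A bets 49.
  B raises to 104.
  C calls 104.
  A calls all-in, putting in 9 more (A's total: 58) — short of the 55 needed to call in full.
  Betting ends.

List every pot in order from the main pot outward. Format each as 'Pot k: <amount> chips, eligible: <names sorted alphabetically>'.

Pot 1: 174 chips, eligible: A, B, C
Pot 2: 92 chips, eligible: B, C

Derivation:
Contributions: A=58, B=104, C=104
Pot levels (distinct totals of non-folded players): 58, 104
Layer 1-58: 58 each from A, B, C = 58*3 = 174 chips; eligible A, B, C
Layer 59-104: 46 each from B, C = 46*2 = 92 chips; eligible B, C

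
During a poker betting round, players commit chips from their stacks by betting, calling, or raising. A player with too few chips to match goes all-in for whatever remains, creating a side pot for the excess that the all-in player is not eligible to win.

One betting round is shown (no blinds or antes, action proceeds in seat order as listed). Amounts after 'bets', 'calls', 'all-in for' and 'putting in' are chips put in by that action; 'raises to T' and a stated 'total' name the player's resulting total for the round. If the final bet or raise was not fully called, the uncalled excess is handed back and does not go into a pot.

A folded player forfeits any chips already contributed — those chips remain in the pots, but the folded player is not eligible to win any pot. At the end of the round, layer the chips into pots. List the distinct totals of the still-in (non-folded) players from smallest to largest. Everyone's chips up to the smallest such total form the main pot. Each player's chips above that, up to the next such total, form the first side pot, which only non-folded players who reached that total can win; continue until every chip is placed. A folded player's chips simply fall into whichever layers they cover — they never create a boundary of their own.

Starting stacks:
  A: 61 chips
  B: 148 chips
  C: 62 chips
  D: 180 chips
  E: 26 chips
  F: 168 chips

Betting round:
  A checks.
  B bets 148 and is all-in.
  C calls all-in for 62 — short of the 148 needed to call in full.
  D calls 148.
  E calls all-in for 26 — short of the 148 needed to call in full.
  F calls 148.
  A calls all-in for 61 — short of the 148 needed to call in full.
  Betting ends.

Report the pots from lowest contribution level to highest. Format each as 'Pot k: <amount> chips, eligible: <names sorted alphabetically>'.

Contributions: A=61, B=148, C=62, D=148, E=26, F=148
Pot levels (distinct totals of non-folded players): 26, 61, 62, 148
Layer 1-26: 26 each from A, B, C, D, E, F = 26*6 = 156 chips; eligible A, B, C, D, E, F
Layer 27-61: 35 each from A, B, C, D, F = 35*5 = 175 chips; eligible A, B, C, D, F
Layer 62-62: 1 each from B, C, D, F = 1*4 = 4 chips; eligible B, C, D, F
Layer 63-148: 86 each from B, D, F = 86*3 = 258 chips; eligible B, D, F

Pot 1: 156 chips, eligible: A, B, C, D, E, F
Pot 2: 175 chips, eligible: A, B, C, D, F
Pot 3: 4 chips, eligible: B, C, D, F
Pot 4: 258 chips, eligible: B, D, F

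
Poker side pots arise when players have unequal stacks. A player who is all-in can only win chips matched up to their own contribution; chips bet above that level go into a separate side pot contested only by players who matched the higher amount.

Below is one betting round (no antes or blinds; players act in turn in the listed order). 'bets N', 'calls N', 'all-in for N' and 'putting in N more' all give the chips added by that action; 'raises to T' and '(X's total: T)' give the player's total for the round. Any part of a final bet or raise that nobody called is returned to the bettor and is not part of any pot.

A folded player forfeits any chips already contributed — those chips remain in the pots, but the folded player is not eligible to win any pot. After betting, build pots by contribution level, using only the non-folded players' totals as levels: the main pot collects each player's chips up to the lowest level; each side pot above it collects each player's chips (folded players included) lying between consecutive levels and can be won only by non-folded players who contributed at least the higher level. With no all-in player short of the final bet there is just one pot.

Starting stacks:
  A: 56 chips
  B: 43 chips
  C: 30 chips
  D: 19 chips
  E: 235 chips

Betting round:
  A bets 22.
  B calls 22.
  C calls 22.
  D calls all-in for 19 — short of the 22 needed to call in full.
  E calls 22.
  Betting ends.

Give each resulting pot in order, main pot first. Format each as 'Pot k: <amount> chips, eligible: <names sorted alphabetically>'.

Contributions: A=22, B=22, C=22, D=19, E=22
Pot levels (distinct totals of non-folded players): 19, 22
Layer 1-19: 19 each from A, B, C, D, E = 19*5 = 95 chips; eligible A, B, C, D, E
Layer 20-22: 3 each from A, B, C, E = 3*4 = 12 chips; eligible A, B, C, E

Pot 1: 95 chips, eligible: A, B, C, D, E
Pot 2: 12 chips, eligible: A, B, C, E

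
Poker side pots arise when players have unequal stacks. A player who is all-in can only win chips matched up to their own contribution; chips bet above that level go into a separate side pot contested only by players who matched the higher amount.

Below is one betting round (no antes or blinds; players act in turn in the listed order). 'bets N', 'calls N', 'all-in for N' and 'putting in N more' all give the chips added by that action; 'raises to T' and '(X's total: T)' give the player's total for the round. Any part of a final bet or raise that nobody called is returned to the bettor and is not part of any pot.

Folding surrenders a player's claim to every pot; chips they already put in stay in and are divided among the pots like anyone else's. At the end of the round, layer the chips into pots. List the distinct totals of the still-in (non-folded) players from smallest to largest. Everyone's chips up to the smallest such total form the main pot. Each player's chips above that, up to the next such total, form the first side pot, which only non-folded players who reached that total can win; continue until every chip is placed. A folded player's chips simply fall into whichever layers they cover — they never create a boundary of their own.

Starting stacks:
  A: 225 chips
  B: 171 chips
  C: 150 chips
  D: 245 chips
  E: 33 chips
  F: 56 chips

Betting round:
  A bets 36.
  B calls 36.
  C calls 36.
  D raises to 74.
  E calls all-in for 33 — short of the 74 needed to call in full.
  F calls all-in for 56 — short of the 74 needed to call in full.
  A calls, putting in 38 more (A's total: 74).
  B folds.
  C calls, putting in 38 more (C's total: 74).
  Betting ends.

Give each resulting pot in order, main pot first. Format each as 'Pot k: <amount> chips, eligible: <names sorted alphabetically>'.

Pot 1: 198 chips, eligible: A, C, D, E, F
Pot 2: 95 chips, eligible: A, C, D, F
Pot 3: 54 chips, eligible: A, C, D

Derivation:
Contributions: A=74, B=36, C=74, D=74, E=33, F=56
Folded: B
Pot levels (distinct totals of non-folded players): 33, 56, 74
Layer 1-33: 33 each from A, B, C, D, E, F = 33*6 = 198 chips; eligible A, C, D, E, F
Layer 34-56: A 23 + B 3 + C 23 + D 23 + F 23 = 95 chips; eligible A, C, D, F
Layer 57-74: 18 each from A, C, D = 18*3 = 54 chips; eligible A, C, D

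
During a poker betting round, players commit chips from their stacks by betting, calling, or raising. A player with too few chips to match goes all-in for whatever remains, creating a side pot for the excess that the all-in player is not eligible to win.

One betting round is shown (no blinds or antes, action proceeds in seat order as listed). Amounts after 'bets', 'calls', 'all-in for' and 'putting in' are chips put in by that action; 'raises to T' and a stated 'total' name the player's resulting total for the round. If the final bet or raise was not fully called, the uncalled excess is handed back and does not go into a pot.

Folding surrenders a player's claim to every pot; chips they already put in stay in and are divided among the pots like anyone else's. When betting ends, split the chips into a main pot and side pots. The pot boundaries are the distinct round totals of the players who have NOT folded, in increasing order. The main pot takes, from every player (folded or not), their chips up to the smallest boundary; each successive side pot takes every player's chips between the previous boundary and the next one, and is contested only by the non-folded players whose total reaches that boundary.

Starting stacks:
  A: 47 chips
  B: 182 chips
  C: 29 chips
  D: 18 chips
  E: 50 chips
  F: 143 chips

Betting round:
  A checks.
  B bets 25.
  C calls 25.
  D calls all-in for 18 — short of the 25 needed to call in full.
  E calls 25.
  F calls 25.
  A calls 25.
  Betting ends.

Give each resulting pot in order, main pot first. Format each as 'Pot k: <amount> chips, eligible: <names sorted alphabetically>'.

Contributions: A=25, B=25, C=25, D=18, E=25, F=25
Pot levels (distinct totals of non-folded players): 18, 25
Layer 1-18: 18 each from A, B, C, D, E, F = 18*6 = 108 chips; eligible A, B, C, D, E, F
Layer 19-25: 7 each from A, B, C, E, F = 7*5 = 35 chips; eligible A, B, C, E, F

Pot 1: 108 chips, eligible: A, B, C, D, E, F
Pot 2: 35 chips, eligible: A, B, C, E, F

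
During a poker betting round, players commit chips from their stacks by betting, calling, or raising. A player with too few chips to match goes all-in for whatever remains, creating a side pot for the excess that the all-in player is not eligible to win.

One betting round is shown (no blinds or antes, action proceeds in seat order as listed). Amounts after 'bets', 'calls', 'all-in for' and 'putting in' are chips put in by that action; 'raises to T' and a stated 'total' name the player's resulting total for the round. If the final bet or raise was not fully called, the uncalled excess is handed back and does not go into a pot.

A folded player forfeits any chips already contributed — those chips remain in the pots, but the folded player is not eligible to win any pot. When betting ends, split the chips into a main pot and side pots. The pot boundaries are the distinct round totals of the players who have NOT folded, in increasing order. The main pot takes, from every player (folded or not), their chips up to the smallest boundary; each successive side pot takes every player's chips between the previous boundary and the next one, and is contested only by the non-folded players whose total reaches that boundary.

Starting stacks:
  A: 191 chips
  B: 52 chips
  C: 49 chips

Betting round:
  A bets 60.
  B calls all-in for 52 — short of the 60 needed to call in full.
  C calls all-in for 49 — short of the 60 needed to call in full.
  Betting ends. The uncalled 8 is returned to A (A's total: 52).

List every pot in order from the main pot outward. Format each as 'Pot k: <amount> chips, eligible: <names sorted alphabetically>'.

Pot 1: 147 chips, eligible: A, B, C
Pot 2: 6 chips, eligible: A, B

Derivation:
Contributions (after 8 returned to A): A=52, B=52, C=49
Pot levels (distinct totals of non-folded players): 49, 52
Layer 1-49: 49 each from A, B, C = 49*3 = 147 chips; eligible A, B, C
Layer 50-52: 3 each from A, B = 3*2 = 6 chips; eligible A, B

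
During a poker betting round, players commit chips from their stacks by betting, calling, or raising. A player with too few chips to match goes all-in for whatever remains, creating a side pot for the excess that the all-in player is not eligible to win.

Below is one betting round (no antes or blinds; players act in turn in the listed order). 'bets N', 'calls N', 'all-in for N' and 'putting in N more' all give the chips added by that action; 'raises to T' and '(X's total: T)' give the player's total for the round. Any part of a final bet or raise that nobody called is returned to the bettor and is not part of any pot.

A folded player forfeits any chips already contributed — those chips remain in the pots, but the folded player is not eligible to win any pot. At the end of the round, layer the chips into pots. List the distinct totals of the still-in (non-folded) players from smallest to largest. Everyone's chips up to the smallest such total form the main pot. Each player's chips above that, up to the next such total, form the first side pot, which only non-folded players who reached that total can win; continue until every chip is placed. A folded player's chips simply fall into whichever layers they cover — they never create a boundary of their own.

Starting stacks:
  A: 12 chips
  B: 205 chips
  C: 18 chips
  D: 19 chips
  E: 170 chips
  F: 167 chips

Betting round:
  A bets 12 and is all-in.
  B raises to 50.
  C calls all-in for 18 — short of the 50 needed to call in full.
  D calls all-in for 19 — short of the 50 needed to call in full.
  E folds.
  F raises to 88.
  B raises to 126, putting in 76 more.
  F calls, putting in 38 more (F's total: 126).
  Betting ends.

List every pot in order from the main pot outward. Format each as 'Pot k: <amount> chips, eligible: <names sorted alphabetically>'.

Pot 1: 60 chips, eligible: A, B, C, D, F
Pot 2: 24 chips, eligible: B, C, D, F
Pot 3: 3 chips, eligible: B, D, F
Pot 4: 214 chips, eligible: B, F

Derivation:
Contributions: A=12, B=126, C=18, D=19, F=126
Folded: E
Pot levels (distinct totals of non-folded players): 12, 18, 19, 126
Layer 1-12: 12 each from A, B, C, D, F = 12*5 = 60 chips; eligible A, B, C, D, F
Layer 13-18: 6 each from B, C, D, F = 6*4 = 24 chips; eligible B, C, D, F
Layer 19-19: 1 each from B, D, F = 1*3 = 3 chips; eligible B, D, F
Layer 20-126: 107 each from B, F = 107*2 = 214 chips; eligible B, F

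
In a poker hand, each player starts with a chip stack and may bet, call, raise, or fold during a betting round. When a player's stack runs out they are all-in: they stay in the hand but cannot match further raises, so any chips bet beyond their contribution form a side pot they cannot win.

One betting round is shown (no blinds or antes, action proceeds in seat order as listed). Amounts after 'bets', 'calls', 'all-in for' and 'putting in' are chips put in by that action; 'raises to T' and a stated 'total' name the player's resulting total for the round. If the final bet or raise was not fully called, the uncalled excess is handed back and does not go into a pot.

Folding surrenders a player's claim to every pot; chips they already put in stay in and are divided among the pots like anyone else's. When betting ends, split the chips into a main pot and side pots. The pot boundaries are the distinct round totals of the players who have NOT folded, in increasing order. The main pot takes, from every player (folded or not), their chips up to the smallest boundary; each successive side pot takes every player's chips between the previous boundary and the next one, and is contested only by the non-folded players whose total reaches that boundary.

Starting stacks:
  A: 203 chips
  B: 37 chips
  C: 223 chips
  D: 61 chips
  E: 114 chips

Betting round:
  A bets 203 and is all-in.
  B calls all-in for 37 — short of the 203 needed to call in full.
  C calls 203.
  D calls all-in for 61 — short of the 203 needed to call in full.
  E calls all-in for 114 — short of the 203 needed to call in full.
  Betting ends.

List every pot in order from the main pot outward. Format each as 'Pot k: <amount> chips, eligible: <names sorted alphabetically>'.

Pot 1: 185 chips, eligible: A, B, C, D, E
Pot 2: 96 chips, eligible: A, C, D, E
Pot 3: 159 chips, eligible: A, C, E
Pot 4: 178 chips, eligible: A, C

Derivation:
Contributions: A=203, B=37, C=203, D=61, E=114
Pot levels (distinct totals of non-folded players): 37, 61, 114, 203
Layer 1-37: 37 each from A, B, C, D, E = 37*5 = 185 chips; eligible A, B, C, D, E
Layer 38-61: 24 each from A, C, D, E = 24*4 = 96 chips; eligible A, C, D, E
Layer 62-114: 53 each from A, C, E = 53*3 = 159 chips; eligible A, C, E
Layer 115-203: 89 each from A, C = 89*2 = 178 chips; eligible A, C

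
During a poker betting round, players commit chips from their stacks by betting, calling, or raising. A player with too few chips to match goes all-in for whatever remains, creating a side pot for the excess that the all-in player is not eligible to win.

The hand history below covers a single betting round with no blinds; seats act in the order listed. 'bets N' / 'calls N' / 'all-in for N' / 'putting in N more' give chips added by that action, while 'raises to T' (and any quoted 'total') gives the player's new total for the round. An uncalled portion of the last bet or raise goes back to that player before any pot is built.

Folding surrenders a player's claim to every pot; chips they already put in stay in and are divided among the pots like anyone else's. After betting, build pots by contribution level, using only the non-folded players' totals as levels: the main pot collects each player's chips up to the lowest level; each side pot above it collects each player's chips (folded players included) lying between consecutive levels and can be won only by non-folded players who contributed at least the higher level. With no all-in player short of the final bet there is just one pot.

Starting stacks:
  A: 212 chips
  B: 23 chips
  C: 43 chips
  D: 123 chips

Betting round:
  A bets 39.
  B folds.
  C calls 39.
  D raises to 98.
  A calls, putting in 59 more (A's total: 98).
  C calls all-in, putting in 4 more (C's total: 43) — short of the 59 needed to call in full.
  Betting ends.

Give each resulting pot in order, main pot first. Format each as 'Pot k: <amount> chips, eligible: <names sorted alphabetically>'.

Pot 1: 129 chips, eligible: A, C, D
Pot 2: 110 chips, eligible: A, D

Derivation:
Contributions: A=98, C=43, D=98
Folded: B
Pot levels (distinct totals of non-folded players): 43, 98
Layer 1-43: 43 each from A, C, D = 43*3 = 129 chips; eligible A, C, D
Layer 44-98: 55 each from A, D = 55*2 = 110 chips; eligible A, D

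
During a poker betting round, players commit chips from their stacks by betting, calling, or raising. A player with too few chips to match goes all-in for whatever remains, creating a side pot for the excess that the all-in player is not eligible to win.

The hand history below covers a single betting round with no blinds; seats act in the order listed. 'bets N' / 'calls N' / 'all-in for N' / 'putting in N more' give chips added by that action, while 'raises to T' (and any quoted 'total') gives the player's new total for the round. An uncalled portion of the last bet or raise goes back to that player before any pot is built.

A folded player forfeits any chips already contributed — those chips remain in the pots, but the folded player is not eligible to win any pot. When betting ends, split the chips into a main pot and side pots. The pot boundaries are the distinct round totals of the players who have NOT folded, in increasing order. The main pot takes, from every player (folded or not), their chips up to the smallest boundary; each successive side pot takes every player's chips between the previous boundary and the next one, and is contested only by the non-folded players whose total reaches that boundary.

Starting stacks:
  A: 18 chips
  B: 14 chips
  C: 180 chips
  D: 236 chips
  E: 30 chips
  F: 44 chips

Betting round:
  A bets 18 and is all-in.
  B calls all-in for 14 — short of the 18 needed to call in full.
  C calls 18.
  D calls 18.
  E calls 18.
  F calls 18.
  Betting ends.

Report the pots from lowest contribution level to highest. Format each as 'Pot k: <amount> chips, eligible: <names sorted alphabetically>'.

Pot 1: 84 chips, eligible: A, B, C, D, E, F
Pot 2: 20 chips, eligible: A, C, D, E, F

Derivation:
Contributions: A=18, B=14, C=18, D=18, E=18, F=18
Pot levels (distinct totals of non-folded players): 14, 18
Layer 1-14: 14 each from A, B, C, D, E, F = 14*6 = 84 chips; eligible A, B, C, D, E, F
Layer 15-18: 4 each from A, C, D, E, F = 4*5 = 20 chips; eligible A, C, D, E, F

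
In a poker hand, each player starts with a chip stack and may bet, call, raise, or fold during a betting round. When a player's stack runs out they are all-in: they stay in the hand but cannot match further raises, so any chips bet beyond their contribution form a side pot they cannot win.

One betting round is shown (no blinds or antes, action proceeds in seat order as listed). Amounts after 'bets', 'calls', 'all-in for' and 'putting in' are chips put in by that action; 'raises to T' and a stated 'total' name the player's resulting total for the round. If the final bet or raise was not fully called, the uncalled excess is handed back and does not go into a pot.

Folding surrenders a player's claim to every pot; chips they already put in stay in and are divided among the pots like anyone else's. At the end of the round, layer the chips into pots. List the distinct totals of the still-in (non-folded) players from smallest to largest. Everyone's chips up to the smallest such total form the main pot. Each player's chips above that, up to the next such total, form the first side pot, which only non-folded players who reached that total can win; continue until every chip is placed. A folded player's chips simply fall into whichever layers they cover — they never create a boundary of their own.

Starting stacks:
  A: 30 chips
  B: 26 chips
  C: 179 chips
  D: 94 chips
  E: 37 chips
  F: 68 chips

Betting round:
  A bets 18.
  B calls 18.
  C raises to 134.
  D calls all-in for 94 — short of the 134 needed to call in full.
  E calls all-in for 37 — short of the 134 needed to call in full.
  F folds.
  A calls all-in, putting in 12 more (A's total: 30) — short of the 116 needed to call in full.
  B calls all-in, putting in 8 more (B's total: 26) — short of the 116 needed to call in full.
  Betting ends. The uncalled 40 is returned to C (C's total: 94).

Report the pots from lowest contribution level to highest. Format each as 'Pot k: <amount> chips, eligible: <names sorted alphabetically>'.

Contributions (after 40 returned to C): A=30, B=26, C=94, D=94, E=37
Folded: F
Pot levels (distinct totals of non-folded players): 26, 30, 37, 94
Layer 1-26: 26 each from A, B, C, D, E = 26*5 = 130 chips; eligible A, B, C, D, E
Layer 27-30: 4 each from A, C, D, E = 4*4 = 16 chips; eligible A, C, D, E
Layer 31-37: 7 each from C, D, E = 7*3 = 21 chips; eligible C, D, E
Layer 38-94: 57 each from C, D = 57*2 = 114 chips; eligible C, D

Pot 1: 130 chips, eligible: A, B, C, D, E
Pot 2: 16 chips, eligible: A, C, D, E
Pot 3: 21 chips, eligible: C, D, E
Pot 4: 114 chips, eligible: C, D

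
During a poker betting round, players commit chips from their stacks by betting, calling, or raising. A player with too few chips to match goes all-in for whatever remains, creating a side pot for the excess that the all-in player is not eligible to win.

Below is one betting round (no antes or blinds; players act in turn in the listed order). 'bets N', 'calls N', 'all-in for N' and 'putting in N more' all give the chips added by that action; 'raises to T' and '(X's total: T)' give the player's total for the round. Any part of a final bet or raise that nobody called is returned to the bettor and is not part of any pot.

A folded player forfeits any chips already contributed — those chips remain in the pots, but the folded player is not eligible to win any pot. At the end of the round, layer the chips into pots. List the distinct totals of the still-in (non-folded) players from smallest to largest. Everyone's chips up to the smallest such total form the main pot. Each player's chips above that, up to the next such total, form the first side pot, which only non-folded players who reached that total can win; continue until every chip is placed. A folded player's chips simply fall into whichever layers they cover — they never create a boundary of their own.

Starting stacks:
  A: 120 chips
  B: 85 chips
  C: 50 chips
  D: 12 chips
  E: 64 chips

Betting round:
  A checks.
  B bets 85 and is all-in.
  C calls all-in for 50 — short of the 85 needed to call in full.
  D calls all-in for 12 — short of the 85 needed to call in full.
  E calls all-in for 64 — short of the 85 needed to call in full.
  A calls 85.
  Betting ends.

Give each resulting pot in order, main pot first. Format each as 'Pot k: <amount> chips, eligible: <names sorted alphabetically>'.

Contributions: A=85, B=85, C=50, D=12, E=64
Pot levels (distinct totals of non-folded players): 12, 50, 64, 85
Layer 1-12: 12 each from A, B, C, D, E = 12*5 = 60 chips; eligible A, B, C, D, E
Layer 13-50: 38 each from A, B, C, E = 38*4 = 152 chips; eligible A, B, C, E
Layer 51-64: 14 each from A, B, E = 14*3 = 42 chips; eligible A, B, E
Layer 65-85: 21 each from A, B = 21*2 = 42 chips; eligible A, B

Pot 1: 60 chips, eligible: A, B, C, D, E
Pot 2: 152 chips, eligible: A, B, C, E
Pot 3: 42 chips, eligible: A, B, E
Pot 4: 42 chips, eligible: A, B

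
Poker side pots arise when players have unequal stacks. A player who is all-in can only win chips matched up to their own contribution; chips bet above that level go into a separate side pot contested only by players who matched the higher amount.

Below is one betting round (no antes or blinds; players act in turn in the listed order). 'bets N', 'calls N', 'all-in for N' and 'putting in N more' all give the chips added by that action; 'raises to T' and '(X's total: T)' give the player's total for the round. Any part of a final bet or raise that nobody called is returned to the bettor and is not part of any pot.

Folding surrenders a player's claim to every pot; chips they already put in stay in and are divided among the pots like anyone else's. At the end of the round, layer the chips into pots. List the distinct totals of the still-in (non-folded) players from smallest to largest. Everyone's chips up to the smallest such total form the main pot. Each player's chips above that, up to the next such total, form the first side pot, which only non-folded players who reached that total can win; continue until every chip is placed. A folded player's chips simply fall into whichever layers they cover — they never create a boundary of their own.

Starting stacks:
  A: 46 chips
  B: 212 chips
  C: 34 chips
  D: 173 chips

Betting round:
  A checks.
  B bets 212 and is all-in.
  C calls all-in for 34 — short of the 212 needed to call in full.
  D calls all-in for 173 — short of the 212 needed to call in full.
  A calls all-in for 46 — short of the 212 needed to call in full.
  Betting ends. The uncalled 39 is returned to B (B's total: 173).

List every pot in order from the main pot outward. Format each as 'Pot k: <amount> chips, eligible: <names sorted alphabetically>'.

Pot 1: 136 chips, eligible: A, B, C, D
Pot 2: 36 chips, eligible: A, B, D
Pot 3: 254 chips, eligible: B, D

Derivation:
Contributions (after 39 returned to B): A=46, B=173, C=34, D=173
Pot levels (distinct totals of non-folded players): 34, 46, 173
Layer 1-34: 34 each from A, B, C, D = 34*4 = 136 chips; eligible A, B, C, D
Layer 35-46: 12 each from A, B, D = 12*3 = 36 chips; eligible A, B, D
Layer 47-173: 127 each from B, D = 127*2 = 254 chips; eligible B, D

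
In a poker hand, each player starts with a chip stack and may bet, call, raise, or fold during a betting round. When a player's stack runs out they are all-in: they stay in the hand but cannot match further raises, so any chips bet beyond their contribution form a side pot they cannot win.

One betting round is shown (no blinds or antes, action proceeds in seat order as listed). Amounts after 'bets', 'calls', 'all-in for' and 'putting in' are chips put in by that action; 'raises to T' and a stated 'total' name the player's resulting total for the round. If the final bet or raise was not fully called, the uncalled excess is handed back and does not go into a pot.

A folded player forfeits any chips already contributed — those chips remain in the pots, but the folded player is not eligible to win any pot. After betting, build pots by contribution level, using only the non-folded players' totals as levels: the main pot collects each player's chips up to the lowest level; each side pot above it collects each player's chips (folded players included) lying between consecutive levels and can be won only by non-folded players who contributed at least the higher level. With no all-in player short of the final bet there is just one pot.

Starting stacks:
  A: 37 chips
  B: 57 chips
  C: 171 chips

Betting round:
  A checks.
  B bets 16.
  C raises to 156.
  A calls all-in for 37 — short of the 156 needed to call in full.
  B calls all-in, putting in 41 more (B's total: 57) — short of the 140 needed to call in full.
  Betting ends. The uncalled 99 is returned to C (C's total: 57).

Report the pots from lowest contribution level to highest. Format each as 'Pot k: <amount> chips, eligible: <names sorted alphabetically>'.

Contributions (after 99 returned to C): A=37, B=57, C=57
Pot levels (distinct totals of non-folded players): 37, 57
Layer 1-37: 37 each from A, B, C = 37*3 = 111 chips; eligible A, B, C
Layer 38-57: 20 each from B, C = 20*2 = 40 chips; eligible B, C

Pot 1: 111 chips, eligible: A, B, C
Pot 2: 40 chips, eligible: B, C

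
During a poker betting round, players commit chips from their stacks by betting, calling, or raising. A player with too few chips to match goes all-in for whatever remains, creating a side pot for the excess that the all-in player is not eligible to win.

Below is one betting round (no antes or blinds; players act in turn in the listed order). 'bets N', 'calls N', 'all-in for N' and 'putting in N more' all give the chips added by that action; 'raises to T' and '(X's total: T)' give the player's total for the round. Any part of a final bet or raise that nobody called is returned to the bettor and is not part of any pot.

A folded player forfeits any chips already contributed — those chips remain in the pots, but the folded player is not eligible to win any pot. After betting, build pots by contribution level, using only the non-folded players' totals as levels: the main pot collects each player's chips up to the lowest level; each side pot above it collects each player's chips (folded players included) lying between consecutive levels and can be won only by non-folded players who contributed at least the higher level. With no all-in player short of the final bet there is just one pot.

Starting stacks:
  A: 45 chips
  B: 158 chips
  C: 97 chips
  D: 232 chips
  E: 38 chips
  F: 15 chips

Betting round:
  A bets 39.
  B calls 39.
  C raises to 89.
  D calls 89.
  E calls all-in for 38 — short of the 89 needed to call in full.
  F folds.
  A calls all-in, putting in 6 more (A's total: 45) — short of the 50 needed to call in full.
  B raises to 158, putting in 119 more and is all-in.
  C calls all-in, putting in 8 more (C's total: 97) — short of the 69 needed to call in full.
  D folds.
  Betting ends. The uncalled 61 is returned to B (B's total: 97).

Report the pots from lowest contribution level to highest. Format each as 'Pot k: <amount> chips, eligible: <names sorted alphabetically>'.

Pot 1: 190 chips, eligible: A, B, C, E
Pot 2: 28 chips, eligible: A, B, C
Pot 3: 148 chips, eligible: B, C

Derivation:
Contributions (after 61 returned to B): A=45, B=97, C=97, D=89, E=38
Folded: D, F
Pot levels (distinct totals of non-folded players): 38, 45, 97
Layer 1-38: 38 each from A, B, C, D, E = 38*5 = 190 chips; eligible A, B, C, E
Layer 39-45: 7 each from A, B, C, D = 7*4 = 28 chips; eligible A, B, C
Layer 46-97: B 52 + C 52 + D 44 = 148 chips; eligible B, C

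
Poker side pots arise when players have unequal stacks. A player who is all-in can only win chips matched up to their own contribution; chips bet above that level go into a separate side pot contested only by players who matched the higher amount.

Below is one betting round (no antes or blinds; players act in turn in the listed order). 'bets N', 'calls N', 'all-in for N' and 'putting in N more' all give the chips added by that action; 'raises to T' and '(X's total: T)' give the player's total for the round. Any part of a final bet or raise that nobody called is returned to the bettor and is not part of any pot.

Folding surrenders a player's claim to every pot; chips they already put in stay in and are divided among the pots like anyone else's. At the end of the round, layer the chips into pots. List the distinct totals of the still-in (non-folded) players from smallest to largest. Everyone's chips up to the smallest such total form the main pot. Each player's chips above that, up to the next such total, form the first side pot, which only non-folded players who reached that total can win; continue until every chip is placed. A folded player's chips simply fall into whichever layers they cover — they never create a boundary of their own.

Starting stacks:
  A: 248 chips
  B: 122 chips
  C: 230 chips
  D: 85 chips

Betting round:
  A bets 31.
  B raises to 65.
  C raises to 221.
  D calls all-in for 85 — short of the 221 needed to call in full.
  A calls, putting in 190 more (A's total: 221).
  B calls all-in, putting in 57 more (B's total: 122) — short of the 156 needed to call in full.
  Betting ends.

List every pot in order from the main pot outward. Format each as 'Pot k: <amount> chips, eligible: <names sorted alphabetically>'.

Contributions: A=221, B=122, C=221, D=85
Pot levels (distinct totals of non-folded players): 85, 122, 221
Layer 1-85: 85 each from A, B, C, D = 85*4 = 340 chips; eligible A, B, C, D
Layer 86-122: 37 each from A, B, C = 37*3 = 111 chips; eligible A, B, C
Layer 123-221: 99 each from A, C = 99*2 = 198 chips; eligible A, C

Pot 1: 340 chips, eligible: A, B, C, D
Pot 2: 111 chips, eligible: A, B, C
Pot 3: 198 chips, eligible: A, C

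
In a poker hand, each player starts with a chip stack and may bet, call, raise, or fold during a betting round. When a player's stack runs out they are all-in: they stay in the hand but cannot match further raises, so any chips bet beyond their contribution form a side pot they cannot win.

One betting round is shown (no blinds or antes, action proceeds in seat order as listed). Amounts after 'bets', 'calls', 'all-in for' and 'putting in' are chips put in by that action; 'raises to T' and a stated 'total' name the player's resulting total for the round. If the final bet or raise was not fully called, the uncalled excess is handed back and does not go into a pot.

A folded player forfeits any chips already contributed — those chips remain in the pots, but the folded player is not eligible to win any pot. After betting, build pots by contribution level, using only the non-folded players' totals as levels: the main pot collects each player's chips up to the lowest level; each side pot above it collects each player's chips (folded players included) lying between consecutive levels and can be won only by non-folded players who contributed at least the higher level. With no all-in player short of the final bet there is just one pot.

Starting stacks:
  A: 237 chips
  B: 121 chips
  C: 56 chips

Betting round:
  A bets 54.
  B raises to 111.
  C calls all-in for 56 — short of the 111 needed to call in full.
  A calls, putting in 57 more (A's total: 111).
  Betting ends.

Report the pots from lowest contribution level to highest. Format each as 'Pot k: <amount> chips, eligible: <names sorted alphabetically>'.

Pot 1: 168 chips, eligible: A, B, C
Pot 2: 110 chips, eligible: A, B

Derivation:
Contributions: A=111, B=111, C=56
Pot levels (distinct totals of non-folded players): 56, 111
Layer 1-56: 56 each from A, B, C = 56*3 = 168 chips; eligible A, B, C
Layer 57-111: 55 each from A, B = 55*2 = 110 chips; eligible A, B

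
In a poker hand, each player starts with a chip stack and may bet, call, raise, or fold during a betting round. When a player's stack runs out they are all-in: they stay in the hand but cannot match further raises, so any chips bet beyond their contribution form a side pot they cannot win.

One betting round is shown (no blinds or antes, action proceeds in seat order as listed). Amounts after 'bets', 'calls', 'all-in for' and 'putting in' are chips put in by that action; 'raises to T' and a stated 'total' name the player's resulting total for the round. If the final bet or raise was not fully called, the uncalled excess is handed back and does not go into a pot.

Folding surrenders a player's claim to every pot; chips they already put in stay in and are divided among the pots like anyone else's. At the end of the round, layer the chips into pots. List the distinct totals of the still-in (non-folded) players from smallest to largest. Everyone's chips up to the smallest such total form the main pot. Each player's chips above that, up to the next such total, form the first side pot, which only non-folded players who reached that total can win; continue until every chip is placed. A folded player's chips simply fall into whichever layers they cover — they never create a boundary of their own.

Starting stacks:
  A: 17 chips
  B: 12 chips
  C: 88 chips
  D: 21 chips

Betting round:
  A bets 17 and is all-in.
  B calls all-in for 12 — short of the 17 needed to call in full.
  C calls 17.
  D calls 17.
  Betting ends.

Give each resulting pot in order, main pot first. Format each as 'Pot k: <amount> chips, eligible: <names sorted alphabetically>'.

Contributions: A=17, B=12, C=17, D=17
Pot levels (distinct totals of non-folded players): 12, 17
Layer 1-12: 12 each from A, B, C, D = 12*4 = 48 chips; eligible A, B, C, D
Layer 13-17: 5 each from A, C, D = 5*3 = 15 chips; eligible A, C, D

Pot 1: 48 chips, eligible: A, B, C, D
Pot 2: 15 chips, eligible: A, C, D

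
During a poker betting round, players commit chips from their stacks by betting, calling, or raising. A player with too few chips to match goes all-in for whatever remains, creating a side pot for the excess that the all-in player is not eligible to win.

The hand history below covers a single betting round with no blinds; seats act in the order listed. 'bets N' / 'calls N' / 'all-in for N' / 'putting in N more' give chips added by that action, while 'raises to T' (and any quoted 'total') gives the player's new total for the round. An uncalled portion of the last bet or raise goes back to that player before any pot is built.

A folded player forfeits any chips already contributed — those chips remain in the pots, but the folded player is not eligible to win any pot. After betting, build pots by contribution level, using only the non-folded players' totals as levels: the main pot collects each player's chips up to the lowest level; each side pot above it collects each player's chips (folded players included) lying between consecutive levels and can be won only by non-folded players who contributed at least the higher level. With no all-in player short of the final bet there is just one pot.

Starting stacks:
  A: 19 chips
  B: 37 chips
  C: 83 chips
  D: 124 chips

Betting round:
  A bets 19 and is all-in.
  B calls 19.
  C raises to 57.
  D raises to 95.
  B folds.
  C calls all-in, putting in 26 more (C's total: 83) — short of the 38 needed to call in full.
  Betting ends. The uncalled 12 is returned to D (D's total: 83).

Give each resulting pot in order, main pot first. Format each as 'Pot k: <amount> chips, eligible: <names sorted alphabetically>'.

Pot 1: 76 chips, eligible: A, C, D
Pot 2: 128 chips, eligible: C, D

Derivation:
Contributions (after 12 returned to D): A=19, B=19, C=83, D=83
Folded: B
Pot levels (distinct totals of non-folded players): 19, 83
Layer 1-19: 19 each from A, B, C, D = 19*4 = 76 chips; eligible A, C, D
Layer 20-83: 64 each from C, D = 64*2 = 128 chips; eligible C, D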